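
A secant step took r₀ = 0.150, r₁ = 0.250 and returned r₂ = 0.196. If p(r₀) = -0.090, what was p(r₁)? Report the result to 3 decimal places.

0.106

The secant line through (0.150, -0.090) and (0.250, p(r₁)) crosses zero at r₂ = 0.196.
So (0.150, -0.090), (0.250, p(r₁)), (0.196, 0) are collinear:
p(r₁) = -0.090 · (0.250 − 0.196) / (0.150 − 0.196) = -0.090 · (0.05400)/(-0.04600) = 0.10565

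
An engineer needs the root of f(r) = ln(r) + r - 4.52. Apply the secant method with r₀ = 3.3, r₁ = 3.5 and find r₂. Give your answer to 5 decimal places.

f(3.3) = -0.0260775, f(3.5) = 0.2327630
r₂ = 3.5000000 − 0.2327630·(3.5000000 − 3.3000000) / (0.2327630 − (-0.0260775)) = 3.5000000 − (0.0465526)/(0.2588405) = 3.3201495

3.32015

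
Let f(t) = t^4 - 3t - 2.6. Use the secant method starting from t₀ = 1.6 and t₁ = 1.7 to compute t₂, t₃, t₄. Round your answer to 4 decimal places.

f(1.6) = -0.846400, f(1.7) = 0.652100
t₂ = 1.700000 − 0.652100·(1.700000 − 1.600000) / (0.652100 − (-0.846400)) = 1.700000 − (0.065210)/(1.498500) = 1.656483
f(1.656483) = -0.040262
t₃ = 1.656483 − (-0.040262)·(1.656483 − 1.700000) / (-0.040262 − 0.652100) = 1.656483 − (0.001752)/(-0.692362) = 1.659014
f(1.659014) = -0.001739
t₄ = 1.659014 − (-0.001739)·(1.659014 − 1.656483) / (-0.001739 − (-0.040262)) = 1.659014 − (-0.000004)/(0.038523) = 1.659128

1.6565, 1.6590, 1.6591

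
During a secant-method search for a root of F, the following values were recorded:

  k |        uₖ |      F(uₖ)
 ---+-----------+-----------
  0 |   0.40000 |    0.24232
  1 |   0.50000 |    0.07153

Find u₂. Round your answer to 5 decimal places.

u₂ = 0.50000 − 0.07153·(0.50000 − 0.40000) / (0.07153 − 0.24232)
   = 0.50000 − (0.0071530)/(-0.1707900) = 0.5418818

0.54188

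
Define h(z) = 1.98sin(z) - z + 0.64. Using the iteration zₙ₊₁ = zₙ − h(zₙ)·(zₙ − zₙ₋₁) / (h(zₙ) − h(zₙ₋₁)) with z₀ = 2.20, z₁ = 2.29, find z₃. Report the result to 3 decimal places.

2.219

h(2.20) = 0.04082, h(2.29) = -0.16039
z₂ = 2.29000 − (-0.16039)·(2.29000 − 2.20000) / (-0.16039 − 0.04082) = 2.29000 − (-0.01443)/(-0.20121) = 2.21826
h(2.21826) = 0.00102
z₃ = 2.21826 − 0.00102·(2.21826 − 2.29000) / (0.00102 − (-0.16039)) = 2.21826 − (-0.00007)/(0.16141) = 2.21871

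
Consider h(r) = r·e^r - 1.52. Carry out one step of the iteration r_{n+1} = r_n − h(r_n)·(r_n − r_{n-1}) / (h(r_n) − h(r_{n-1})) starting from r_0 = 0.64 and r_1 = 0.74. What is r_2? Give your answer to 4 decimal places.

0.7308

h(0.64) = -0.306252, h(0.74) = 0.030992
r_2 = 0.740000 − 0.030992·(0.740000 − 0.640000) / (0.030992 − (-0.306252)) = 0.740000 − (0.003099)/(0.337245) = 0.730810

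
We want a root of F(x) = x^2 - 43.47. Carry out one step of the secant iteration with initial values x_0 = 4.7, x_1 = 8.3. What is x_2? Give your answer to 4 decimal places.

F(4.7) = -21.380000, F(8.3) = 25.420000
x_2 = 8.300000 − 25.420000·(8.300000 − 4.700000) / (25.420000 − (-21.380000)) = 8.300000 − (91.512000)/(46.800000) = 6.344615

6.3446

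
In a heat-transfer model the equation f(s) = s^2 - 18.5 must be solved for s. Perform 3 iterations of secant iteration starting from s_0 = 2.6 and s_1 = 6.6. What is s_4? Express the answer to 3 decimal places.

4.306

f(2.6) = -11.74000, f(6.6) = 25.06000
s_2 = 6.60000 − 25.06000·(6.60000 − 2.60000) / (25.06000 − (-11.74000)) = 6.60000 − (100.24000)/(36.80000) = 3.87609
f(3.87609) = -3.47595
s_3 = 3.87609 − (-3.47595)·(3.87609 − 6.60000) / (-3.47595 − 25.06000) = 3.87609 − (9.46819)/(-28.53595) = 4.20789
f(4.20789) = -0.79370
s_4 = 4.20789 − (-0.79370)·(4.20789 − 3.87609) / (-0.79370 − (-3.47595)) = 4.20789 − (-0.26335)/(2.68225) = 4.30607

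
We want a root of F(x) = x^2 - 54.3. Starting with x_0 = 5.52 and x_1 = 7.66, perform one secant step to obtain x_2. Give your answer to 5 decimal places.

F(5.52) = -23.8296000, F(7.66) = 4.3756000
x_2 = 7.6600000 − 4.3756000·(7.6600000 − 5.5200000) / (4.3756000 − (-23.8296000)) = 7.6600000 − (9.3637840)/(28.2052000) = 7.3280121

7.32801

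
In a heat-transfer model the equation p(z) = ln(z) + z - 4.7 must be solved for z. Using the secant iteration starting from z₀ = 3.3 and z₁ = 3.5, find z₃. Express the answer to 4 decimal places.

p(3.3) = -0.206078, p(3.5) = 0.052763
z₂ = 3.500000 − 0.052763·(3.500000 − 3.300000) / (0.052763 − (-0.206078)) = 3.500000 − (0.010553)/(0.258841) = 3.459231
p(3.459231) = 0.000278
z₃ = 3.459231 − 0.000278·(3.459231 − 3.500000) / (0.000278 − 0.052763) = 3.459231 − (-0.000011)/(-0.052485) = 3.459016

3.4590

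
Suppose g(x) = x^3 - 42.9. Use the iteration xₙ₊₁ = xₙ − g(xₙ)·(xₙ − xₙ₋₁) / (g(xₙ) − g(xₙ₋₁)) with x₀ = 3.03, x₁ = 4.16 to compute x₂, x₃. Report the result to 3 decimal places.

3.416, 3.486

g(3.03) = -15.08187, g(4.16) = 29.09130
x₂ = 4.16000 − 29.09130·(4.16000 − 3.03000) / (29.09130 − (-15.08187)) = 4.16000 − (32.87316)/(44.17317) = 3.41581
g(3.41581) = -3.04510
x₃ = 3.41581 − (-3.04510)·(3.41581 − 4.16000) / (-3.04510 − 29.09130) = 3.41581 − (2.26613)/(-32.13640) = 3.48633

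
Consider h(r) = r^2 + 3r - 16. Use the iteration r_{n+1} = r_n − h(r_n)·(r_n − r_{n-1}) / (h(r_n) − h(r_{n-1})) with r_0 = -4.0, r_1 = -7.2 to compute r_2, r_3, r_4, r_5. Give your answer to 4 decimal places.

h(-4.0) = -12.000000, h(-7.2) = 14.240000
r_2 = -7.200000 − 14.240000·(-7.200000 − (-4.000000)) / (14.240000 − (-12.000000)) = -7.200000 − (-45.568000)/(26.240000) = -5.463415
h(-5.463415) = -2.541344
r_3 = -5.463415 − (-2.541344)·(-5.463415 − (-7.200000)) / (-2.541344 − 14.240000) = -5.463415 − (-4.413262)/(-16.781344) = -5.726401
h(-5.726401) = -0.387536
r_4 = -5.726401 − (-0.387536)·(-5.726401 − (-5.463415)) / (-0.387536 − (-2.541344)) = -5.726401 − (0.101917)/(2.153808) = -5.773720
h(-5.773720) = 0.014683
r_5 = -5.773720 − 0.014683·(-5.773720 − (-5.726401)) / (0.014683 − (-0.387536)) = -5.773720 − (-0.000695)/(0.402220) = -5.771993

-5.4634, -5.7264, -5.7737, -5.7720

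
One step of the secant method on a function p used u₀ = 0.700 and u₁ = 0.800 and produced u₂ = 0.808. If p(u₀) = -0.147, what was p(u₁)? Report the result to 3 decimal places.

-0.011

The secant line through (0.700, -0.147) and (0.800, p(u₁)) crosses zero at u₂ = 0.808.
So (0.700, -0.147), (0.800, p(u₁)), (0.808, 0) are collinear:
p(u₁) = -0.147 · (0.800 − 0.808) / (0.700 − 0.808) = -0.147 · (-0.00800)/(-0.10800) = -0.01089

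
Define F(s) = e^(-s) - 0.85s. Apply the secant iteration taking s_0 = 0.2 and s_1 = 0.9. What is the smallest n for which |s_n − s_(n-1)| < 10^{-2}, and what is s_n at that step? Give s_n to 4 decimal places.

F(0.2) = 0.648731, F(0.9) = -0.358430
s_2 = 0.900000 − (-0.358430)·(0.700000)/(-1.007161) = 0.650883;  |Δ| = 0.249117
F(0.650883) = -0.031665
s_3 = 0.650883 − (-0.031665)·(-0.249117)/(0.326765) = 0.626742;  |Δ| = 0.024141
F(0.626742) = 0.001599
s_4 = 0.626742 − 0.001599·(-0.024141)/(0.033264) = 0.627903;  |Δ| = 0.001160
|s_4 − s_3| = 0.001160 < 10^{-2}

n = 4, s_n = 0.6279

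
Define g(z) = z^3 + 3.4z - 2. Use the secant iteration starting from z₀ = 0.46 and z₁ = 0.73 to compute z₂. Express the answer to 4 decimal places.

g(0.46) = -0.338664, g(0.73) = 0.871017
z₂ = 0.730000 − 0.871017·(0.730000 − 0.460000) / (0.871017 − (-0.338664)) = 0.730000 − (0.235175)/(1.209681) = 0.535590

0.5356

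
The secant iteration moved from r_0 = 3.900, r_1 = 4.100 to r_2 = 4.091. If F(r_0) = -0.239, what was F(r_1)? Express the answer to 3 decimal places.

The secant line through (3.900, -0.239) and (4.100, F(r_1)) crosses zero at r_2 = 4.091.
So (3.900, -0.239), (4.100, F(r_1)), (4.091, 0) are collinear:
F(r_1) = -0.239 · (4.100 − 4.091) / (3.900 − 4.091) = -0.239 · (0.00900)/(-0.19100) = 0.01126

0.011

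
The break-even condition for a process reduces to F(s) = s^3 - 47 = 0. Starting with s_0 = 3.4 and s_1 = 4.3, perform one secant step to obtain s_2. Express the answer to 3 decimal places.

F(3.4) = -7.69600, F(4.3) = 32.50700
s_2 = 4.30000 − 32.50700·(4.30000 − 3.40000) / (32.50700 − (-7.69600)) = 4.30000 − (29.25630)/(40.20300) = 3.57229

3.572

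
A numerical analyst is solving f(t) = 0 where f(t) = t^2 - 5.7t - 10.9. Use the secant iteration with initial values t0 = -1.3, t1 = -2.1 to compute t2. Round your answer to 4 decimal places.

-1.4978

f(-1.3) = -1.800000, f(-2.1) = 5.480000
t2 = -2.100000 − 5.480000·(-2.100000 − (-1.300000)) / (5.480000 − (-1.800000)) = -2.100000 − (-4.384000)/(7.280000) = -1.497802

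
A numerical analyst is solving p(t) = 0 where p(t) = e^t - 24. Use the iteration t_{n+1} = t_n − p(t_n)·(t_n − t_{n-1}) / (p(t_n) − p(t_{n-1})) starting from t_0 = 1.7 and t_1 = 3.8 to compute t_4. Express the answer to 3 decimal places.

3.217

p(1.7) = -18.52605, p(3.8) = 20.70118
t_2 = 3.80000 − 20.70118·(3.80000 − 1.70000) / (20.70118 − (-18.52605)) = 3.80000 − (43.47249)/(39.22724) = 2.69178
p(2.69178) = -9.24211
t_3 = 2.69178 − (-9.24211)·(2.69178 − 3.80000) / (-9.24211 − 20.70118) = 2.69178 − (10.24231)/(-29.94329) = 3.03383
p(3.03383) = -3.22324
t_4 = 3.03383 − (-3.22324)·(3.03383 − 2.69178) / (-3.22324 − (-9.24211)) = 3.03383 − (-1.10253)/(6.01886) = 3.21701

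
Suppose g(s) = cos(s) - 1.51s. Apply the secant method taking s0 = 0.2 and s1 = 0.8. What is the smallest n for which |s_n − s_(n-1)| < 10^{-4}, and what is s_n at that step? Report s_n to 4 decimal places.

n = 5, s_n = 0.5608

g(0.2) = 0.678067, g(0.8) = -0.511293
s2 = 0.800000 − (-0.511293)·(0.600000)/(-1.189360) = 0.542066;  |Δ| = 0.257934
g(0.542066) = 0.038124
s3 = 0.542066 − 0.038124·(-0.257934)/(0.549418) = 0.559964;  |Δ| = 0.017898
g(0.559964) = 0.001728
s4 = 0.559964 − 0.001728·(0.017898)/(-0.036397) = 0.560814;  |Δ| = 0.000850
g(0.560814) = -0.000007
s5 = 0.560814 − (-0.000007)·(0.000850)/(-0.001734) = 0.560811;  |Δ| = 0.000003
|s5 − s4| = 0.000003 < 10^{-4}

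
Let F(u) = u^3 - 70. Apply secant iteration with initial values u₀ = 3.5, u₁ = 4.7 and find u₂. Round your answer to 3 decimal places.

4.034

F(3.5) = -27.12500, F(4.7) = 33.82300
u₂ = 4.70000 − 33.82300·(4.70000 − 3.50000) / (33.82300 − (-27.12500)) = 4.70000 − (40.58760)/(60.94800) = 4.03406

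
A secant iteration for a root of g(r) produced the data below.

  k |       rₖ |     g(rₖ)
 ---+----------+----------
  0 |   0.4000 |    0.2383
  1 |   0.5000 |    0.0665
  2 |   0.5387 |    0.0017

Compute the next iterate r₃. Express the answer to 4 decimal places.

0.5397

r₃ = 0.5387 − 0.0017·(0.5387 − 0.5000) / (0.0017 − 0.0665)
   = 0.5387 − (0.000066)/(-0.064800) = 0.539715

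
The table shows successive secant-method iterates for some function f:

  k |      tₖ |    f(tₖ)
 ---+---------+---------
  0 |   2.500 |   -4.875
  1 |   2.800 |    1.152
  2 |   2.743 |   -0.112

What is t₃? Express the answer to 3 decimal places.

2.748

t₃ = 2.743 − (-0.112)·(2.743 − 2.800) / (-0.112 − 1.152)
   = 2.743 − (0.00638)/(-1.26400) = 2.74805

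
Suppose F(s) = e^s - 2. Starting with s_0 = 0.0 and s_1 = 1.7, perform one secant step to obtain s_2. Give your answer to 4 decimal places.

0.3800

F(0.0) = -1.000000, F(1.7) = 3.473947
s_2 = 1.700000 − 3.473947·(1.700000 − 0.000000) / (3.473947 − (-1.000000)) = 1.700000 − (5.905711)/(4.473947) = 0.379978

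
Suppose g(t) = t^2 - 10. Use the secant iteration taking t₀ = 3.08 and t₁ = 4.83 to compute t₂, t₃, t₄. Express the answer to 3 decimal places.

g(3.08) = -0.51360, g(4.83) = 13.32890
t₂ = 4.83000 − 13.32890·(4.83000 − 3.08000) / (13.32890 − (-0.51360)) = 4.83000 − (23.32558)/(13.84250) = 3.14493
g(3.14493) = -0.10941
t₃ = 3.14493 − (-0.10941)·(3.14493 − 4.83000) / (-0.10941 − 13.32890) = 3.14493 − (0.18437)/(-13.43831) = 3.15865
g(3.15865) = -0.02293
t₄ = 3.15865 − (-0.02293)·(3.15865 − 3.14493) / (-0.02293 − (-0.10941)) = 3.15865 − (-0.00031)/(0.08648) = 3.16229

3.145, 3.159, 3.162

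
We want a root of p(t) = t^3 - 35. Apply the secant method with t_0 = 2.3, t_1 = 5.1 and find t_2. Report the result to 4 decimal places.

2.8306

p(2.3) = -22.833000, p(5.1) = 97.651000
t_2 = 5.100000 − 97.651000·(5.100000 − 2.300000) / (97.651000 − (-22.833000)) = 5.100000 − (273.422800)/(120.484000) = 2.830630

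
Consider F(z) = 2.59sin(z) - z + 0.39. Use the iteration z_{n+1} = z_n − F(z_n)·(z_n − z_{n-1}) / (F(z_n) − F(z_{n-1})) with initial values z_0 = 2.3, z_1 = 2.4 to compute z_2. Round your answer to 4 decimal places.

2.3076

F(2.3) = 0.021376, F(2.4) = -0.260550
z_2 = 2.400000 − (-0.260550)·(2.400000 − 2.300000) / (-0.260550 − 0.021376) = 2.400000 − (-0.026055)/(-0.281927) = 2.307582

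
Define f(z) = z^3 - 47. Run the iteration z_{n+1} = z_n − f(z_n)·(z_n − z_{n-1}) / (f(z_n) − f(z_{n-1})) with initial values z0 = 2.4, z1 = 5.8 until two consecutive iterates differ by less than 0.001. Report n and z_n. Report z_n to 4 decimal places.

n = 7, z_n = 3.6088

f(2.4) = -33.176000, f(5.8) = 148.112000
z2 = 5.800000 − 148.112000·(3.400000)/(181.288000) = 3.022206;  |Δ| = 2.777794
f(3.022206) = -19.396001
z3 = 3.022206 − (-19.396001)·(-2.777794)/(-167.508001) = 3.343851;  |Δ| = 0.321645
f(3.343851) = -9.611283
z4 = 3.343851 − (-9.611283)·(0.321645)/(9.784718) = 3.659794;  |Δ| = 0.315944
f(3.659794) = 2.019629
z5 = 3.659794 − 2.019629·(0.315944)/(11.630912) = 3.604933;  |Δ| = 0.054861
f(3.604933) = -0.151951
z6 = 3.604933 − (-0.151951)·(-0.054861)/(-2.171580) = 3.608772;  |Δ| = 0.003839
f(3.608772) = -0.002130
z7 = 3.608772 − (-0.002130)·(0.003839)/(0.149821) = 3.608826;  |Δ| = 0.000055
|z7 − z6| = 0.000055 < 0.001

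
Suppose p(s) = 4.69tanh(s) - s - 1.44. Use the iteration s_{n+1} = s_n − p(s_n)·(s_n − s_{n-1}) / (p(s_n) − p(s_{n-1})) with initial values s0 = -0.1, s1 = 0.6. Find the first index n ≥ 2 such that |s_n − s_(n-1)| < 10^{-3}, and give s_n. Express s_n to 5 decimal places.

p(-0.1) = -1.8074429, p(0.6) = 0.4787625
s2 = 0.6000000 − 0.4787625·(0.7000000)/(2.2862054) = 0.4534105;  |Δ| = 0.1465895
p(0.4534105) = 0.0984250
s3 = 0.4534105 − 0.0984250·(-0.1465895)/(-0.3803375) = 0.4154756;  |Δ| = 0.0379349
p(0.4154756) = -0.0117802
s4 = 0.4154756 − (-0.0117802)·(-0.0379349)/(-0.1102052) = 0.4195306;  |Δ| = 0.0040550
p(0.4195306) = 0.0002181
s5 = 0.4195306 − 0.0002181·(0.0040550)/(0.0119983) = 0.4194569;  |Δ| = 0.0000737
|s5 − s4| = 0.0000737 < 10^{-3}

n = 5, s_n = 0.41946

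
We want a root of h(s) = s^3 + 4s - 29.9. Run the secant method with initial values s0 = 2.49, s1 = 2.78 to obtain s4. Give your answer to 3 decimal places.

2.677

h(2.49) = -4.50175, h(2.78) = 2.70495
s2 = 2.78000 − 2.70495·(2.78000 − 2.49000) / (2.70495 − (-4.50175)) = 2.78000 − (0.78444)/(7.20670) = 2.67115
h(2.67115) = -0.15658
s3 = 2.67115 − (-0.15658)·(2.67115 − 2.78000) / (-0.15658 − 2.70495) = 2.67115 − (0.01704)/(-2.86154) = 2.67711
h(2.67711) = -0.00498
s4 = 2.67711 − (-0.00498)·(2.67711 − 2.67115) / (-0.00498 − (-0.15658)) = 2.67711 − (-0.00003)/(0.15160) = 2.67730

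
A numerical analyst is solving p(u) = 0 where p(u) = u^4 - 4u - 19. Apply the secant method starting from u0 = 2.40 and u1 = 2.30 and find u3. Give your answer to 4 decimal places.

p(2.40) = 4.577600, p(2.30) = -0.215900
u2 = 2.300000 − (-0.215900)·(2.300000 − 2.400000) / (-0.215900 − 4.577600) = 2.300000 − (0.021590)/(-4.793500) = 2.304504
p(2.304504) = -0.014070
u3 = 2.304504 − (-0.014070)·(2.304504 − 2.300000) / (-0.014070 − (-0.215900)) = 2.304504 − (-0.000063)/(0.201830) = 2.304818

2.3048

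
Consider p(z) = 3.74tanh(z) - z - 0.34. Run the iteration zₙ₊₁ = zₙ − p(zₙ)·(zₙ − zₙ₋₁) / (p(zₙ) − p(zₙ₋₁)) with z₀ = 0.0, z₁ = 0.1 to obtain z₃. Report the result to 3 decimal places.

0.125

p(0.0) = -0.34000, p(0.1) = -0.06724
z₂ = 0.10000 − (-0.06724)·(0.10000 − 0.00000) / (-0.06724 − (-0.34000)) = 0.10000 − (-0.00672)/(0.27276) = 0.12465
p(0.12465) = -0.00085
z₃ = 0.12465 − (-0.00085)·(0.12465 − 0.10000) / (-0.00085 − (-0.06724)) = 0.12465 − (-0.00002)/(0.06639) = 0.12497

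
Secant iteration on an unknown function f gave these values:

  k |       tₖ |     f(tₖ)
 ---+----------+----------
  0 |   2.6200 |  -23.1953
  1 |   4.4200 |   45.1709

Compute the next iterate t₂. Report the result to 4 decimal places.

3.2307

t₂ = 4.4200 − 45.1709·(4.4200 − 2.6200) / (45.1709 − (-23.1953))
   = 4.4200 − (81.307620)/(68.366200) = 3.230704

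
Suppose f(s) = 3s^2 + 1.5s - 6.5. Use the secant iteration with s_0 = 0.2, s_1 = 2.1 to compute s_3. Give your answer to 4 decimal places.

f(0.2) = -6.080000, f(2.1) = 9.880000
s_2 = 2.100000 − 9.880000·(2.100000 − 0.200000) / (9.880000 − (-6.080000)) = 2.100000 − (18.772000)/(15.960000) = 0.923810
f(0.923810) = -2.554014
s_3 = 0.923810 − (-2.554014)·(0.923810 − 2.100000) / (-2.554014 − 9.880000) = 0.923810 − (3.004006)/(-12.434014) = 1.165405

1.1654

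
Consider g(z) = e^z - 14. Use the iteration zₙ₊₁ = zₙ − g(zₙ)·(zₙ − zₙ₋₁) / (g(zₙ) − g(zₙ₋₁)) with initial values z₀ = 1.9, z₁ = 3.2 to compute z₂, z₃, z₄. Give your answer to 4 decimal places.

g(1.9) = -7.314106, g(3.2) = 10.532530
z₂ = 3.200000 − 10.532530·(3.200000 − 1.900000) / (10.532530 − (-7.314106)) = 3.200000 − (13.692289)/(17.846636) = 2.432780
g(2.432780) = -2.609492
z₃ = 2.432780 − (-2.609492)·(2.432780 − 3.200000) / (-2.609492 − 10.532530) = 2.432780 − (2.002054)/(-13.142022) = 2.585120
g(2.585120) = -0.735116
z₄ = 2.585120 − (-0.735116)·(2.585120 − 2.432780) / (-0.735116 − (-2.609492)) = 2.585120 − (-0.111988)/(1.874376) = 2.644867

2.4328, 2.5851, 2.6449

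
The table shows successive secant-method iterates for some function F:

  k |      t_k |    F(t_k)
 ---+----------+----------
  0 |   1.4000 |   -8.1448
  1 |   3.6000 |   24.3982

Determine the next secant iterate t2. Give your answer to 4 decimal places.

1.9506

t2 = 3.6000 − 24.3982·(3.6000 − 1.4000) / (24.3982 − (-8.1448))
   = 3.6000 − (53.676040)/(32.543000) = 1.950612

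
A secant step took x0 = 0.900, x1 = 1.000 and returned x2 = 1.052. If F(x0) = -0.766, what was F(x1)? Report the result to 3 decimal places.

The secant line through (0.900, -0.766) and (1.000, F(x1)) crosses zero at x2 = 1.052.
So (0.900, -0.766), (1.000, F(x1)), (1.052, 0) are collinear:
F(x1) = -0.766 · (1.000 − 1.052) / (0.900 − 1.052) = -0.766 · (-0.05200)/(-0.15200) = -0.26205

-0.262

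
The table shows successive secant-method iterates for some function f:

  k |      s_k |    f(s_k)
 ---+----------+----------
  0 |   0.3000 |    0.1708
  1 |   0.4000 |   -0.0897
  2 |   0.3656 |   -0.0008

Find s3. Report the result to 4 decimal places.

s3 = 0.3656 − (-0.0008)·(0.3656 − 0.4000) / (-0.0008 − (-0.0897))
   = 0.3656 − (0.000028)/(0.088900) = 0.365290

0.3653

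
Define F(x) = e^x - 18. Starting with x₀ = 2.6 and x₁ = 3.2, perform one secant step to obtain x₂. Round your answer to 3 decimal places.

2.846

F(2.6) = -4.53626, F(3.2) = 6.53253
x₂ = 3.20000 − 6.53253·(3.20000 − 2.60000) / (6.53253 − (-4.53626)) = 3.20000 − (3.91952)/(11.06879) = 2.84589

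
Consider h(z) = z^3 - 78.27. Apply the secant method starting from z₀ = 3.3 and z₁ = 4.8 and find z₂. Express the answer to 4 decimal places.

h(3.3) = -42.333000, h(4.8) = 32.322000
z₂ = 4.800000 − 32.322000·(4.800000 − 3.300000) / (32.322000 − (-42.333000)) = 4.800000 − (48.483000)/(74.655000) = 4.150573

4.1506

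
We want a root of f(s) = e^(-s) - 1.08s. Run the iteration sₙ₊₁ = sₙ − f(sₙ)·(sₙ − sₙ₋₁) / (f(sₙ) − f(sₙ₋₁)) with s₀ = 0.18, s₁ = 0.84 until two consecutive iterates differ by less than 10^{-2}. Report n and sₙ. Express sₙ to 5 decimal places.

n = 4, sₙ = 0.53973

f(0.18) = 0.6408702, f(0.84) = -0.4754895
s₂ = 0.8400000 − (-0.4754895)·(0.6600000)/(-1.1163597) = 0.5588871;  |Δ| = 0.2811129
f(0.5588871) = -0.0317530
s₃ = 0.5588871 − (-0.0317530)·(-0.2811129)/(0.4437364) = 0.5387712;  |Δ| = 0.0201160
f(0.5387712) = 0.0015919
s₄ = 0.5387712 − 0.0015919·(-0.0201160)/(0.0333449) = 0.5397315;  |Δ| = 0.0009603
|s₄ − s₃| = 0.0009603 < 10^{-2}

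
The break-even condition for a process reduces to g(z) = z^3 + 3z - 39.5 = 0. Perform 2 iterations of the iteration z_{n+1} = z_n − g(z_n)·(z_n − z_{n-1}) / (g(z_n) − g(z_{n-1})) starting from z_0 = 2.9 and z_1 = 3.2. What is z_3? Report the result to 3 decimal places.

g(2.9) = -6.41100, g(3.2) = 2.86800
z_2 = 3.20000 − 2.86800·(3.20000 − 2.90000) / (2.86800 − (-6.41100)) = 3.20000 − (0.86040)/(9.27900) = 3.10727
g(3.10727) = -0.17696
z_3 = 3.10727 − (-0.17696)·(3.10727 − 3.20000) / (-0.17696 − 2.86800) = 3.10727 − (0.01641)/(-3.04496) = 3.11266

3.113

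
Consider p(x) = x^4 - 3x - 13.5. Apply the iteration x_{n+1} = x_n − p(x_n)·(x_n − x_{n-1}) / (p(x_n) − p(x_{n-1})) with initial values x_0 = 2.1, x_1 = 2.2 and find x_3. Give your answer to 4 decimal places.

p(2.1) = -0.351900, p(2.2) = 3.325600
x_2 = 2.200000 − 3.325600·(2.200000 − 2.100000) / (3.325600 − (-0.351900)) = 2.200000 − (0.332560)/(3.677500) = 2.109569
p(2.109569) = -0.023703
x_3 = 2.109569 − (-0.023703)·(2.109569 − 2.200000) / (-0.023703 − 3.325600) = 2.109569 − (0.002143)/(-3.349303) = 2.110209

2.1102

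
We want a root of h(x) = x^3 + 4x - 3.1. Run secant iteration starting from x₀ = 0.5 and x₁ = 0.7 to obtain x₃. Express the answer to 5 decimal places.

h(0.5) = -0.9750000, h(0.7) = 0.0430000
x₂ = 0.7000000 − 0.0430000·(0.7000000 − 0.5000000) / (0.0430000 − (-0.9750000)) = 0.7000000 − (0.0086000)/(1.0180000) = 0.6915521
h(0.6915521) = -0.0030609
x₃ = 0.6915521 − (-0.0030609)·(0.6915521 − 0.7000000) / (-0.0030609 − 0.0430000) = 0.6915521 − (0.0000259)/(-0.0460609) = 0.6921135

0.69211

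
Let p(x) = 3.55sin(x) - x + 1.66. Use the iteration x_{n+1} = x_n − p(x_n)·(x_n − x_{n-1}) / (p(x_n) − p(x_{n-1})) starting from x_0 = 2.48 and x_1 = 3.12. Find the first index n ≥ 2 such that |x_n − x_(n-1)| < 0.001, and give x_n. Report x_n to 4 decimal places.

p(2.48) = 1.361029, p(3.12) = -1.383352
x_2 = 3.120000 − (-1.383352)·(0.640000)/(-2.744381) = 2.797397;  |Δ| = 0.322603
p(2.797397) = 0.060513
x_3 = 2.797397 − 0.060513·(-0.322603)/(1.443865) = 2.810918;  |Δ| = 0.013521
p(2.810918) = 0.001702
x_4 = 2.810918 − 0.001702·(0.013521)/(-0.058811) = 2.811309;  |Δ| = 0.000391
|x_4 − x_3| = 0.000391 < 0.001

n = 4, x_n = 2.8113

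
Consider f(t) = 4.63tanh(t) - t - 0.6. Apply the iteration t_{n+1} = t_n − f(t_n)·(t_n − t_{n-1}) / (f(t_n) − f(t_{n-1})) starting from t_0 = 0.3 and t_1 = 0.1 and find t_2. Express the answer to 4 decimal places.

f(0.3) = 0.448777, f(0.1) = -0.238537
t_2 = 0.100000 − (-0.238537)·(0.100000 − 0.300000) / (-0.238537 − 0.448777) = 0.100000 − (0.047707)/(-0.687315) = 0.169411

0.1694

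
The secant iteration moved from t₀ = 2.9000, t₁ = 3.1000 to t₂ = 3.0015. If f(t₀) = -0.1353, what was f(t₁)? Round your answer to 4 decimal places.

0.1313

The secant line through (2.9000, -0.1353) and (3.1000, f(t₁)) crosses zero at t₂ = 3.0015.
So (2.9000, -0.1353), (3.1000, f(t₁)), (3.0015, 0) are collinear:
f(t₁) = -0.1353 · (3.1000 − 3.0015) / (2.9000 − 3.0015) = -0.1353 · (0.098500)/(-0.101500) = 0.131301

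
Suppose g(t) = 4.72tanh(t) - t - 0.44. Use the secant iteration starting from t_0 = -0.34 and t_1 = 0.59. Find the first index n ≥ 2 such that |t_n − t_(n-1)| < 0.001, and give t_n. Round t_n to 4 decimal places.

g(-0.34) = -1.645693, g(0.59) = 1.471107
t_2 = 0.590000 − 1.471107·(0.930000)/(3.116801) = 0.151047;  |Δ| = 0.438953
g(0.151047) = 0.116521
t_3 = 0.151047 − 0.116521·(-0.438953)/(-1.354586) = 0.113288;  |Δ| = 0.037759
g(0.113288) = -0.020844
t_4 = 0.113288 − (-0.020844)·(-0.037759)/(-0.137365) = 0.119018;  |Δ| = 0.005730
g(0.119018) = 0.000108
t_5 = 0.119018 − 0.000108·(0.005730)/(0.020952) = 0.118988;  |Δ| = 0.000030
|t_5 − t_4| = 0.000030 < 0.001

n = 5, t_n = 0.1190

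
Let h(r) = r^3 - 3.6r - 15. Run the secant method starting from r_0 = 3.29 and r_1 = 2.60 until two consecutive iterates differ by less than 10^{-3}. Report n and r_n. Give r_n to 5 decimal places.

h(3.29) = 8.7672890, h(2.60) = -6.7840000
r_2 = 2.6000000 − (-6.7840000)·(-0.6900000)/(-15.5512890) = 2.9010014;  |Δ| = 0.3010014
h(2.9010014) = -1.0293307
r_3 = 2.9010014 − (-1.0293307)·(0.3010014)/(5.7546693) = 2.9548412;  |Δ| = 0.0538398
h(2.9548412) = 0.1615452
r_4 = 2.9548412 − 0.1615452·(0.0538398)/(1.1908758) = 2.9475377;  |Δ| = 0.0073035
h(2.9475377) = -0.0029921
r_5 = 2.9475377 − (-0.0029921)·(-0.0073035)/(-0.1645372) = 2.9476705;  |Δ| = 0.0001328
|r_5 − r_4| = 0.0001328 < 10^{-3}

n = 5, r_n = 2.94767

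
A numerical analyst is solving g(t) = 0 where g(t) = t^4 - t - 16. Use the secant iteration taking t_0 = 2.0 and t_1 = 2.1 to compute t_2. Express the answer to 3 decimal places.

g(2.0) = -2.00000, g(2.1) = 1.34810
t_2 = 2.10000 − 1.34810·(2.10000 − 2.00000) / (1.34810 − (-2.00000)) = 2.10000 − (0.13481)/(3.34810) = 2.05974

2.060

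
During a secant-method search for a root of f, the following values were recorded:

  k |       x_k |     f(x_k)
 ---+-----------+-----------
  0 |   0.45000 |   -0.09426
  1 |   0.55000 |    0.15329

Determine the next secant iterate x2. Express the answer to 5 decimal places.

0.48808

x2 = 0.55000 − 0.15329·(0.55000 − 0.45000) / (0.15329 − (-0.09426))
   = 0.55000 − (0.0153290)/(0.2475500) = 0.4880772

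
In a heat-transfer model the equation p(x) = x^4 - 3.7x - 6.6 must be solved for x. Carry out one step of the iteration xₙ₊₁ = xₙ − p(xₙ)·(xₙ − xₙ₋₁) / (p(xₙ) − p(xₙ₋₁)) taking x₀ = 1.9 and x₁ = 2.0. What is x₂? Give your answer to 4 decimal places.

p(1.9) = -0.597900, p(2.0) = 2.000000
x₂ = 2.000000 − 2.000000·(2.000000 − 1.900000) / (2.000000 − (-0.597900)) = 2.000000 − (0.200000)/(2.597900) = 1.923015

1.9230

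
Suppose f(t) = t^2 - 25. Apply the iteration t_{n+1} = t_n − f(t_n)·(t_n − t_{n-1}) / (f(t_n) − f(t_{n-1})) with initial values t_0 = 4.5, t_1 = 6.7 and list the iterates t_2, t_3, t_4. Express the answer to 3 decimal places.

f(4.5) = -4.75000, f(6.7) = 19.89000
t_2 = 6.70000 − 19.89000·(6.70000 − 4.50000) / (19.89000 − (-4.75000)) = 6.70000 − (43.75800)/(24.64000) = 4.92411
f(4.92411) = -0.75317
t_3 = 4.92411 − (-0.75317)·(4.92411 − 6.70000) / (-0.75317 − 19.89000) = 4.92411 − (1.33755)/(-20.64317) = 4.98890
f(4.98890) = -0.11087
t_4 = 4.98890 − (-0.11087)·(4.98890 − 4.92411) / (-0.11087 − (-0.75317)) = 4.98890 − (-0.00718)/(0.64230) = 5.00008

4.924, 4.989, 5.000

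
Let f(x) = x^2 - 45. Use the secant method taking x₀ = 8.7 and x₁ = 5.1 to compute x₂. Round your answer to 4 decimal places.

f(8.7) = 30.690000, f(5.1) = -18.990000
x₂ = 5.100000 − (-18.990000)·(5.100000 − 8.700000) / (-18.990000 − 30.690000) = 5.100000 − (68.364000)/(-49.680000) = 6.476087

6.4761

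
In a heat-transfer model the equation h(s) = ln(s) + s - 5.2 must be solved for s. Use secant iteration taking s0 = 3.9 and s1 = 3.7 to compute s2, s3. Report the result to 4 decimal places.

h(3.9) = 0.060977, h(3.7) = -0.191667
s2 = 3.700000 − (-0.191667)·(3.700000 − 3.900000) / (-0.191667 − 0.060977) = 3.700000 − (0.038333)/(-0.252644) = 3.851729
h(3.851729) = 0.000251
s3 = 3.851729 − 0.000251·(3.851729 − 3.700000) / (0.000251 − (-0.191667)) = 3.851729 − (0.000038)/(0.191919) = 3.851530

3.8517, 3.8515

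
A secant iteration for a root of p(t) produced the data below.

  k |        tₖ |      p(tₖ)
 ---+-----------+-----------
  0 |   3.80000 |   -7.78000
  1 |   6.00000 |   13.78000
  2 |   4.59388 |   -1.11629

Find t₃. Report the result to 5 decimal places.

4.69925

t₃ = 4.59388 − (-1.11629)·(4.59388 − 6.00000) / (-1.11629 − 13.78000)
   = 4.59388 − (1.5696377)/(-14.8962900) = 4.6992510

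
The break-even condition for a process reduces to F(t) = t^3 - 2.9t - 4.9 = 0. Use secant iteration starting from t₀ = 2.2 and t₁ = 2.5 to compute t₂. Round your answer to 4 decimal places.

F(2.2) = -0.632000, F(2.5) = 3.475000
t₂ = 2.500000 − 3.475000·(2.500000 − 2.200000) / (3.475000 − (-0.632000)) = 2.500000 − (1.042500)/(4.107000) = 2.246165

2.2462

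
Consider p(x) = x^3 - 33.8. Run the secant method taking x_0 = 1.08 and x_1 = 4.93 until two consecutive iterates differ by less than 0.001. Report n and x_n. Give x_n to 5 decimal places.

n = 8, x_n = 3.23325

p(1.08) = -32.5402880, p(4.93) = 86.0231570
x_2 = 4.9300000 − 86.0231570·(3.8500000)/(118.5634450) = 2.1366504;  |Δ| = 2.7933496
p(2.1366504) = -24.0456038
x_3 = 2.1366504 − (-24.0456038)·(-2.7933496)/(-110.0687608) = 2.7468851;  |Δ| = 0.6102347
p(2.7468851) = -13.0737146
x_4 = 2.7468851 − (-13.0737146)·(0.6102347)/(10.9718892) = 3.4740192;  |Δ| = 0.7271341
p(3.4740192) = 8.1272739
x_5 = 3.4740192 − 8.1272739·(0.7271341)/(21.2009884) = 3.1952766;  |Δ| = 0.2787426
p(3.1952766) = -1.1768889
x_6 = 3.1952766 − (-1.1768889)·(-0.2787426)/(-9.3041627) = 3.2305349;  |Δ| = 0.0352583
p(3.2305349) = -0.0849885
x_7 = 3.2305349 − (-0.0849885)·(0.0352583)/(1.0919004) = 3.2332792;  |Δ| = 0.0027443
p(3.2332792) = 0.0010074
x_8 = 3.2332792 − 0.0010074·(0.0027443)/(0.0859959) = 3.2332471;  |Δ| = 0.0000321
|x_8 − x_7| = 0.0000321 < 0.001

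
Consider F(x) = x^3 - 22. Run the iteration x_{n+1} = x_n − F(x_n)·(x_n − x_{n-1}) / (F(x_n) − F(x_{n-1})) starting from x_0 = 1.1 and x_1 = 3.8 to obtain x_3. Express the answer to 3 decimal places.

F(1.1) = -20.66900, F(3.8) = 32.87200
x_2 = 3.80000 − 32.87200·(3.80000 − 1.10000) / (32.87200 − (-20.66900)) = 3.80000 − (88.75440)/(53.54100) = 2.14231
F(2.14231) = -12.16789
x_3 = 2.14231 − (-12.16789)·(2.14231 − 3.80000) / (-12.16789 − 32.87200) = 2.14231 − (20.17059)/(-45.03989) = 2.59015

2.590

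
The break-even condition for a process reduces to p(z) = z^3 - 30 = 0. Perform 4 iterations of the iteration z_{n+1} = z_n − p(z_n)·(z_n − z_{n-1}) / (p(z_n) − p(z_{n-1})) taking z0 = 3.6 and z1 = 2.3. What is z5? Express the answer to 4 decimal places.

3.1072

p(3.6) = 16.656000, p(2.3) = -17.833000
z2 = 2.300000 − (-17.833000)·(2.300000 − 3.600000) / (-17.833000 − 16.656000) = 2.300000 − (23.182900)/(-34.489000) = 2.972182
p(2.972182) = -3.744131
z3 = 2.972182 − (-3.744131)·(2.972182 − 2.300000) / (-3.744131 − (-17.833000)) = 2.972182 − (-2.516739)/(14.088869) = 3.150816
p(3.150816) = 1.280160
z4 = 3.150816 − 1.280160·(3.150816 − 2.972182) / (1.280160 − (-3.744131)) = 3.150816 − (0.228679)/(5.024292) = 3.105301
p(3.105301) = -0.055913
z5 = 3.105301 − (-0.055913)·(3.105301 − 3.150816) / (-0.055913 − 1.280160) = 3.105301 − (0.002545)/(-1.336073) = 3.107206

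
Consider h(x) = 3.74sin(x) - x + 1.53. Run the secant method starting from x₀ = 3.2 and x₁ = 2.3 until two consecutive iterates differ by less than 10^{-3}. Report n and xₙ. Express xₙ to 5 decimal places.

h(3.2) = -1.8883193, h(2.3) = 2.0189375
x₂ = 2.3000000 − 2.0189375·(-0.9000000)/(3.9072568) = 2.7650433;  |Δ| = 0.4650433
h(2.7650433) = 0.1402060
x₃ = 2.7650433 − 0.1402060·(0.4650433)/(-1.8787315) = 2.7997486;  |Δ| = 0.0347053
h(2.7997486) = -0.0160071
x₄ = 2.7997486 − (-0.0160071)·(0.0347053)/(-0.1562131) = 2.7961924;  |Δ| = 0.0035562
h(2.7961924) = 0.0000719
x₅ = 2.7961924 − 0.0000719·(-0.0035562)/(0.0160790) = 2.7962083;  |Δ| = 0.0000159
|x₅ − x₄| = 0.0000159 < 10^{-3}

n = 5, xₙ = 2.79621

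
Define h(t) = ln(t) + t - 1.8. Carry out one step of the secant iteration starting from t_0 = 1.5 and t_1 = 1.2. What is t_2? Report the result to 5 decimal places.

h(1.5) = 0.1054651, h(1.2) = -0.4176784
t_2 = 1.2000000 − (-0.4176784)·(1.2000000 − 1.5000000) / (-0.4176784 − 0.1054651) = 1.2000000 − (0.1253035)/(-0.5231436) = 1.4395204

1.43952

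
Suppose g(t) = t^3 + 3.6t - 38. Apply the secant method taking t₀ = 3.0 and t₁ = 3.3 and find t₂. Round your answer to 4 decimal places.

3.0060

g(3.0) = -0.200000, g(3.3) = 9.817000
t₂ = 3.300000 − 9.817000·(3.300000 − 3.000000) / (9.817000 − (-0.200000)) = 3.300000 − (2.945100)/(10.017000) = 3.005990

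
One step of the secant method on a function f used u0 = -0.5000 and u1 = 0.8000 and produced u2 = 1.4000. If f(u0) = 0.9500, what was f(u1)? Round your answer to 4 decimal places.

0.3000

The secant line through (-0.5000, 0.9500) and (0.8000, f(u1)) crosses zero at u2 = 1.4000.
So (-0.5000, 0.9500), (0.8000, f(u1)), (1.4000, 0) are collinear:
f(u1) = 0.9500 · (0.8000 − 1.4000) / (-0.5000 − 1.4000) = 0.9500 · (-0.600000)/(-1.900000) = 0.300000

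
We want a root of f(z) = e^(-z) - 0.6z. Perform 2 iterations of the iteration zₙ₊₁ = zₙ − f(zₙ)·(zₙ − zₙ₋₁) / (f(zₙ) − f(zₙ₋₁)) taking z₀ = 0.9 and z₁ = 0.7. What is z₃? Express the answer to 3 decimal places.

0.771

f(0.9) = -0.13343, f(0.7) = 0.07659
z₂ = 0.70000 − 0.07659·(0.70000 − 0.90000) / (0.07659 − (-0.13343)) = 0.70000 − (-0.01532)/(0.21002) = 0.77293
f(0.77293) = -0.00210
z₃ = 0.77293 − (-0.00210)·(0.77293 − 0.70000) / (-0.00210 − 0.07659) = 0.77293 − (-0.00015)/(-0.07869) = 0.77098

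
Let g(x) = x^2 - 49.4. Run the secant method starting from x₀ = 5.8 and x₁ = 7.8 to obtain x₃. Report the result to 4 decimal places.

g(5.8) = -15.760000, g(7.8) = 11.440000
x₂ = 7.800000 − 11.440000·(7.800000 − 5.800000) / (11.440000 − (-15.760000)) = 7.800000 − (22.880000)/(27.200000) = 6.958824
g(6.958824) = -0.974775
x₃ = 6.958824 − (-0.974775)·(6.958824 − 7.800000) / (-0.974775 − 11.440000) = 6.958824 − (0.819958)/(-12.414775) = 7.024870

7.0249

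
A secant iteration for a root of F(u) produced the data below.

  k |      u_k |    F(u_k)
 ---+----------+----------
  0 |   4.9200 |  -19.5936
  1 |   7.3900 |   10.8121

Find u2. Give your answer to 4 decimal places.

6.5117

u2 = 7.3900 − 10.8121·(7.3900 − 4.9200) / (10.8121 − (-19.5936))
   = 7.3900 − (26.705887)/(30.405700) = 6.511682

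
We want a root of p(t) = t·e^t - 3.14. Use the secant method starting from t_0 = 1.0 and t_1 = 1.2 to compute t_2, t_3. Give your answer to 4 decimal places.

p(1.0) = -0.421718, p(1.2) = 0.844140
t_2 = 1.200000 − 0.844140·(1.200000 − 1.000000) / (0.844140 − (-0.421718)) = 1.200000 − (0.168828)/(1.265858) = 1.066630
p(1.066630) = -0.040833
t_3 = 1.066630 − (-0.040833)·(1.066630 − 1.200000) / (-0.040833 − 0.844140) = 1.066630 − (0.005446)/(-0.884973) = 1.072783

1.0666, 1.0728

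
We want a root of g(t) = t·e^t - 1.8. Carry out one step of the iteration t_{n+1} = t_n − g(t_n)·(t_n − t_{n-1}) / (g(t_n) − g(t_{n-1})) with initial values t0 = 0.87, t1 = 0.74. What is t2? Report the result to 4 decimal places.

0.8016

g(0.87) = 0.276612, g(0.74) = -0.249008
t2 = 0.740000 − (-0.249008)·(0.740000 − 0.870000) / (-0.249008 − 0.276612) = 0.740000 − (0.032371)/(-0.525620) = 0.801586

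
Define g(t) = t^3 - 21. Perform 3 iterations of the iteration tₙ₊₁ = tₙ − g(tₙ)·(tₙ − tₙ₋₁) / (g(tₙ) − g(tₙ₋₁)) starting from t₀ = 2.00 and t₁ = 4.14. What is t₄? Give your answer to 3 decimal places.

2.775

g(2.00) = -13.00000, g(4.14) = 49.95794
t₂ = 4.14000 − 49.95794·(4.14000 − 2.00000) / (49.95794 − (-13.00000)) = 4.14000 − (106.91000)/(62.95794) = 2.44188
g(2.44188) = -6.43957
t₃ = 2.44188 − (-6.43957)·(2.44188 − 4.14000) / (-6.43957 − 49.95794) = 2.44188 − (10.93515)/(-56.39751) = 2.63578
g(2.63578) = -2.68842
t₄ = 2.63578 − (-2.68842)·(2.63578 − 2.44188) / (-2.68842 − (-6.43957)) = 2.63578 − (-0.52127)/(3.75115) = 2.77474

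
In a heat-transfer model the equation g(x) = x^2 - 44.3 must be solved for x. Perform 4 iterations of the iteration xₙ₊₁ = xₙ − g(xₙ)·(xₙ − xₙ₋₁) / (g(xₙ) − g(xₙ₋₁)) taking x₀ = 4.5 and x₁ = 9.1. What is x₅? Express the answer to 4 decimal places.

g(4.5) = -24.050000, g(9.1) = 38.510000
x₂ = 9.100000 − 38.510000·(9.100000 − 4.500000) / (38.510000 − (-24.050000)) = 9.100000 − (177.146000)/(62.560000) = 6.268382
g(6.268382) = -5.007383
x₃ = 6.268382 − (-5.007383)·(6.268382 − 9.100000) / (-5.007383 − 38.510000) = 6.268382 − (14.178993)/(-43.517383) = 6.594206
g(6.594206) = -0.816447
x₄ = 6.594206 − (-0.816447)·(6.594206 − 6.268382) / (-0.816447 − (-5.007383)) = 6.594206 − (-0.266018)/(4.190936) = 6.657681
g(6.657681) = 0.024711
x₅ = 6.657681 − 0.024711·(6.657681 − 6.594206) / (0.024711 − (-0.816447)) = 6.657681 − (0.001568)/(0.841158) = 6.655816

6.6558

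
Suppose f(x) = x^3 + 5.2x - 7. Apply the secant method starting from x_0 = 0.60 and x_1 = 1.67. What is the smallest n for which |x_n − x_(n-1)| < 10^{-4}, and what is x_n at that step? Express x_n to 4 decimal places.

n = 6, x_n = 1.0942

f(0.60) = -3.664000, f(1.67) = 6.341463
x_2 = 1.670000 − 6.341463·(1.070000)/(10.005463) = 0.991834;  |Δ| = 0.678166
f(0.991834) = -0.866762
x_3 = 0.991834 − (-0.866762)·(-0.678166)/(-7.208225) = 1.073381;  |Δ| = 0.081547
f(1.073381) = -0.181727
x_4 = 1.073381 − (-0.181727)·(0.081547)/(0.685035) = 1.095014;  |Δ| = 0.021633
f(1.095014) = 0.007054
x_5 = 1.095014 − 0.007054·(0.021633)/(0.188781) = 1.094205;  |Δ| = 0.000808
f(1.094205) = -0.000055
x_6 = 1.094205 − (-0.000055)·(-0.000808)/(-0.007109) = 1.094212;  |Δ| = 0.000006
|x_6 − x_5| = 0.000006 < 10^{-4}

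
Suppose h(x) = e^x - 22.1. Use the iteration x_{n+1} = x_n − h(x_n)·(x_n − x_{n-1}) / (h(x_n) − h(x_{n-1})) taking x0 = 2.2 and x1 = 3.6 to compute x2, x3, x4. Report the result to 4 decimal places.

2.8639, 3.0403, 3.1023

h(2.2) = -13.074987, h(3.6) = 14.498234
x2 = 3.600000 − 14.498234·(3.600000 − 2.200000) / (14.498234 − (-13.074987)) = 3.600000 − (20.297528)/(27.573221) = 2.863868
h(2.863868) = -4.570800
x3 = 2.863868 − (-4.570800)·(2.863868 − 3.600000) / (-4.570800 − 14.498234) = 2.863868 − (3.364712)/(-19.069034) = 3.040317
h(3.040317) = -1.188128
x4 = 3.040317 − (-1.188128)·(3.040317 − 2.863868) / (-1.188128 − (-4.570800)) = 3.040317 − (-0.209644)/(3.382672) = 3.102293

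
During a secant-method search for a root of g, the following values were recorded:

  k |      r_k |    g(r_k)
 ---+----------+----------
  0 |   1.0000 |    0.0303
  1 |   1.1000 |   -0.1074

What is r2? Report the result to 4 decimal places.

1.0220

r2 = 1.1000 − (-0.1074)·(1.1000 − 1.0000) / (-0.1074 − 0.0303)
   = 1.1000 − (-0.010740)/(-0.137700) = 1.022004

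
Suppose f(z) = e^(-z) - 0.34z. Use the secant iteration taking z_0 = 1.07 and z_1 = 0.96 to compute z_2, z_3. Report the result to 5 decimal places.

1.04041, 1.03980

f(1.07) = -0.0207915, f(0.96) = 0.0564929
z_2 = 0.9600000 − 0.0564929·(0.9600000 − 1.0700000) / (0.0564929 − (-0.0207915)) = 0.9600000 − (-0.0062142)/(0.0772844) = 1.0404072
f(1.0404072) = -0.0004276
z_3 = 1.0404072 − (-0.0004276)·(1.0404072 − 0.9600000) / (-0.0004276 − 0.0564929) = 1.0404072 − (-0.0000344)/(-0.0569205) = 1.0398031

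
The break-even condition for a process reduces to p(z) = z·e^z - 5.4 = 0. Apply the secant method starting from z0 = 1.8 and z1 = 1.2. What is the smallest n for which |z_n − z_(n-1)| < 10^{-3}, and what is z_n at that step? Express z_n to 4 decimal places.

n = 5, z_n = 1.3709

p(1.8) = 5.489365, p(1.2) = -1.415860
z2 = 1.200000 − (-1.415860)·(-0.600000)/(-6.905225) = 1.323025;  |Δ| = 0.123025
p(1.323025) = -0.432355
z3 = 1.323025 − (-0.432355)·(0.123025)/(0.983505) = 1.377108;  |Δ| = 0.054083
p(1.377108) = 0.058058
z4 = 1.377108 − 0.058058·(0.054083)/(0.490413) = 1.370705;  |Δ| = 0.006403
p(1.370705) = -0.001991
z5 = 1.370705 − (-0.001991)·(-0.006403)/(-0.060049) = 1.370917;  |Δ| = 0.000212
|z5 − z4| = 0.000212 < 10^{-3}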